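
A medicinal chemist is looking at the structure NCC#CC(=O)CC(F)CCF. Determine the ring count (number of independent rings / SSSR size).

In SMILES, each pair of matching ring-closure digits denotes one ring-closing bond; the number of such bonds equals the number of independent rings.
Ring-closure bonds here: 0.

0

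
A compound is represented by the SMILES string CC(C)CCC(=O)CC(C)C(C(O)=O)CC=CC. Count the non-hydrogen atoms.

18

Every atom symbol written in the SMILES (organic subset) is one heavy atom; implicit H are not written.
Heavy atoms by element → C:15, O:3.
Total: 18.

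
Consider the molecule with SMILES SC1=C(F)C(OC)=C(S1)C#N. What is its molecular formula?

C6H4FNOS2

Walk through each heavy atom and fill implicit hydrogens from standard valence (C 4, N 3, O 2, S 2, halogen 1):
  atom 1: S, bond orders sum to 1 (valence 2) → 1 H
  atom 2: C, bond orders sum to 4 (valence 4) → 0 H
  atom 3: C, bond orders sum to 4 (valence 4) → 0 H
  atom 4: F (halogen, monovalent) → 0 H
  atom 5: C, bond orders sum to 4 (valence 4) → 0 H
  atom 6: O, bond orders sum to 2 (valence 2) → 0 H
  atom 7: C, bond orders sum to 1 (valence 4) → 3 H
  atom 8: C, bond orders sum to 4 (valence 4) → 0 H
  atom 9: S, bond orders sum to 2 (valence 2) → 0 H
  atom 10: C, bond orders sum to 4 (valence 4) → 0 H
  atom 11: N, bond orders sum to 3 (valence 3) → 0 H
Totals → C:6, H:4, F:1, N:1, O:1, S:2.
In Hill order: C6H4FNOS2.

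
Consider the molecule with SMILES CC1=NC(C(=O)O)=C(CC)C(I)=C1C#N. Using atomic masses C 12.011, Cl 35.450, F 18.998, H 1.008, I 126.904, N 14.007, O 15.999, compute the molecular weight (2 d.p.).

316.10 g/mol

First, the molecular formula is C10H9IN2O2 (counting implicit H from valence).
  C: 10 × 12.011 = 120.110
  H: 9 × 1.008 = 9.072
  I: 1 × 126.904 = 126.904
  N: 2 × 14.007 = 28.014
  O: 2 × 15.999 = 31.998
Sum: 10×12.011 + 9×1.008 + 1×126.904 + 2×14.007 + 2×15.999 = 316.098 → 316.10 g/mol.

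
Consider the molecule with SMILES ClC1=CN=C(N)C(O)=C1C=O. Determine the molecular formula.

Walk through each heavy atom and fill implicit hydrogens from standard valence (C 4, N 3, O 2, S 2, halogen 1):
  atom 1: Cl (halogen, monovalent) → 0 H
  atom 2: C, bond orders sum to 4 (valence 4) → 0 H
  atom 3: C, bond orders sum to 3 (valence 4) → 1 H
  atom 4: N, bond orders sum to 3 (valence 3) → 0 H
  atom 5: C, bond orders sum to 4 (valence 4) → 0 H
  atom 6: N, bond orders sum to 1 (valence 3) → 2 H
  atom 7: C, bond orders sum to 4 (valence 4) → 0 H
  atom 8: O, bond orders sum to 1 (valence 2) → 1 H
  atom 9: C, bond orders sum to 4 (valence 4) → 0 H
  atom 10: C, bond orders sum to 3 (valence 4) → 1 H
  atom 11: O, bond orders sum to 2 (valence 2) → 0 H
Totals → C:6, H:5, Cl:1, N:2, O:2.
In Hill order: C6H5ClN2O2.

C6H5ClN2O2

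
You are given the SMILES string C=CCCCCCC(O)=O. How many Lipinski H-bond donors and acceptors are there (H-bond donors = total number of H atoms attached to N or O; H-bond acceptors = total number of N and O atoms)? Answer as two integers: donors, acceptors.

Donors: find every N or O and count the H atoms it carries.
  atom 9 (O): bond orders sum to 1 → 1 H
  atom 10 (O): bond orders sum to 2 → 0 H
Lipinski HBD = 1.
Acceptors: N atoms = 0, O atoms = 2 → HBA = 2.

1, 2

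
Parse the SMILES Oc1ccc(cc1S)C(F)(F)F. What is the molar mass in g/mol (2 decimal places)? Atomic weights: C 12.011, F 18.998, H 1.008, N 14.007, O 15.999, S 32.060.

194.17 g/mol

First, the molecular formula is C7H5F3OS (counting implicit H from valence).
  C: 7 × 12.011 = 84.077
  F: 3 × 18.998 = 56.994
  H: 5 × 1.008 = 5.040
  O: 1 × 15.999 = 15.999
  S: 1 × 32.060 = 32.060
Sum: 7×12.011 + 3×18.998 + 5×1.008 + 1×15.999 + 1×32.060 = 194.170 → 194.17 g/mol.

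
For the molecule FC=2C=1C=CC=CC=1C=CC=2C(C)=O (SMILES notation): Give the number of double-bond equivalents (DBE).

8

Molecular formula: C12H9FO.
DoU = (2C + 2 + N − H − X) / 2, where X is the halogen count and O/S are ignored.
    = (2·12 + 2 + 0 − 9 − 1) / 2 = 16 / 2 = 8.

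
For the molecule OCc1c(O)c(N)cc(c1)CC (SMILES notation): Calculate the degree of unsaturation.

4

Molecular formula: C9H13NO2.
DoU = (2C + 2 + N − H − X) / 2, where X is the halogen count and O/S are ignored.
    = (2·9 + 2 + 1 − 13 − 0) / 2 = 8 / 2 = 4.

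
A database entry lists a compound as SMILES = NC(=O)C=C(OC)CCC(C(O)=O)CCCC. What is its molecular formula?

C12H21NO4

Walk through each heavy atom and fill implicit hydrogens from standard valence (C 4, N 3, O 2, S 2, halogen 1):
  atom 1: N, bond orders sum to 1 (valence 3) → 2 H
  atom 2: C, bond orders sum to 4 (valence 4) → 0 H
  atom 3: O, bond orders sum to 2 (valence 2) → 0 H
  atom 4: C, bond orders sum to 3 (valence 4) → 1 H
  atom 5: C, bond orders sum to 4 (valence 4) → 0 H
  atom 6: O, bond orders sum to 2 (valence 2) → 0 H
  atom 7: C, bond orders sum to 1 (valence 4) → 3 H
  atom 8: C, bond orders sum to 2 (valence 4) → 2 H
  atom 9: C, bond orders sum to 2 (valence 4) → 2 H
  atom 10: C, bond orders sum to 3 (valence 4) → 1 H
  atom 11: C, bond orders sum to 4 (valence 4) → 0 H
  atom 12: O, bond orders sum to 1 (valence 2) → 1 H
  atom 13: O, bond orders sum to 2 (valence 2) → 0 H
  atom 14: C, bond orders sum to 2 (valence 4) → 2 H
  atom 15: C, bond orders sum to 2 (valence 4) → 2 H
  atom 16: C, bond orders sum to 2 (valence 4) → 2 H
  atom 17: C, bond orders sum to 1 (valence 4) → 3 H
Totals → C:12, H:21, N:1, O:4.
In Hill order: C12H21NO4.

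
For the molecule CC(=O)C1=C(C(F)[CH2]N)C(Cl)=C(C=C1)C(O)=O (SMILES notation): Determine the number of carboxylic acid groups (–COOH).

The carboxylic acid motif appears at heavy-atom position 15 in the SMILES.
Other groups present: 1 ketone, 1 primary amine.
Carboxylic acid count: 1.

1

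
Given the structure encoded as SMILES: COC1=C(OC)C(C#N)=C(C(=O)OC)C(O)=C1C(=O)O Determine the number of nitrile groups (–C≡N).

1

The nitrile motif appears at heavy-atom position 8 in the SMILES.
Other groups present: 1 carboxylic acid, 1 ester, 2 ether, 1 hydroxyl.
Nitrile count: 1.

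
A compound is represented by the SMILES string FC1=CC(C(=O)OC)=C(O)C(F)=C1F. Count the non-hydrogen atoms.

Every atom symbol written in the SMILES (organic subset) is one heavy atom; implicit H are not written.
Heavy atoms by element → C:8, F:3, O:3.
Total: 14.

14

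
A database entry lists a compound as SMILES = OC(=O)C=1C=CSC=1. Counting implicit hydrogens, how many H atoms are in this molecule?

Walk through each heavy atom and fill implicit hydrogens from standard valence (C 4, N 3, O 2, S 2, halogen 1):
  atom 1: O, bond orders sum to 1 (valence 2) → 1 H
  atom 2: C, bond orders sum to 4 (valence 4) → 0 H
  atom 3: O, bond orders sum to 2 (valence 2) → 0 H
  atom 4: C, bond orders sum to 4 (valence 4) → 0 H
  atom 5: C, bond orders sum to 3 (valence 4) → 1 H
  atom 6: C, bond orders sum to 3 (valence 4) → 1 H
  atom 7: S, bond orders sum to 2 (valence 2) → 0 H
  atom 8: C, bond orders sum to 3 (valence 4) → 1 H
Total hydrogens: 4.

4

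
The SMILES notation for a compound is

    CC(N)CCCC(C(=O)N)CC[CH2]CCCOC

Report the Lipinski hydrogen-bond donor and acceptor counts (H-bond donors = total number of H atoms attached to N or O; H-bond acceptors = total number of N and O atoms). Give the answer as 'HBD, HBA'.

4, 4

Donors: find every N or O and count the H atoms it carries.
  atom 3 (N): bond orders sum to 1 → 2 H
  atom 9 (O): bond orders sum to 2 → 0 H
  atom 10 (N): bond orders sum to 1 → 2 H
  atom 17 (O): bond orders sum to 2 → 0 H
Lipinski HBD = 4.
Acceptors: N atoms = 2, O atoms = 2 → HBA = 4.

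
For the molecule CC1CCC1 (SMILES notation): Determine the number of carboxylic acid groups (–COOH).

Scan the SMILES for the carboxylic acid motif — none present.

0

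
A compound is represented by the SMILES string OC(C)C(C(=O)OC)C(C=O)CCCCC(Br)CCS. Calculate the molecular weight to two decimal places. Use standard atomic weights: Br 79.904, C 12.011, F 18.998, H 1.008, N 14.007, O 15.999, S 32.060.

First, the molecular formula is C14H25BrO4S (counting implicit H from valence).
  Br: 1 × 79.904 = 79.904
  C: 14 × 12.011 = 168.154
  H: 25 × 1.008 = 25.200
  O: 4 × 15.999 = 63.996
  S: 1 × 32.060 = 32.060
Sum: 1×79.904 + 14×12.011 + 25×1.008 + 4×15.999 + 1×32.060 = 369.314 → 369.31 g/mol.

369.31 g/mol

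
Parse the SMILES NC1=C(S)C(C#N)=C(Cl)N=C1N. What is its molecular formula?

C6H5ClN4S

Walk through each heavy atom and fill implicit hydrogens from standard valence (C 4, N 3, O 2, S 2, halogen 1):
  atom 1: N, bond orders sum to 1 (valence 3) → 2 H
  atom 2: C, bond orders sum to 4 (valence 4) → 0 H
  atom 3: C, bond orders sum to 4 (valence 4) → 0 H
  atom 4: S, bond orders sum to 1 (valence 2) → 1 H
  atom 5: C, bond orders sum to 4 (valence 4) → 0 H
  atom 6: C, bond orders sum to 4 (valence 4) → 0 H
  atom 7: N, bond orders sum to 3 (valence 3) → 0 H
  atom 8: C, bond orders sum to 4 (valence 4) → 0 H
  atom 9: Cl (halogen, monovalent) → 0 H
  atom 10: N, bond orders sum to 3 (valence 3) → 0 H
  atom 11: C, bond orders sum to 4 (valence 4) → 0 H
  atom 12: N, bond orders sum to 1 (valence 3) → 2 H
Totals → C:6, H:5, Cl:1, N:4, S:1.
In Hill order: C6H5ClN4S.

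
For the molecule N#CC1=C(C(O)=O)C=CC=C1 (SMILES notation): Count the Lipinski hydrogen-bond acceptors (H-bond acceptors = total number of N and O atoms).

3

N atoms: 1; O atoms: 2.
Lipinski HBA = 1 + 2 = 3.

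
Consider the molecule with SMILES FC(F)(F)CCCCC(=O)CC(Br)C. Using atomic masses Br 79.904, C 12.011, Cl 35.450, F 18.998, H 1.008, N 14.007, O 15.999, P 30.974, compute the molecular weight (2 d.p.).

275.11 g/mol

First, the molecular formula is C9H14BrF3O (counting implicit H from valence).
  Br: 1 × 79.904 = 79.904
  C: 9 × 12.011 = 108.099
  F: 3 × 18.998 = 56.994
  H: 14 × 1.008 = 14.112
  O: 1 × 15.999 = 15.999
Sum: 1×79.904 + 9×12.011 + 3×18.998 + 14×1.008 + 1×15.999 = 275.108 → 275.11 g/mol.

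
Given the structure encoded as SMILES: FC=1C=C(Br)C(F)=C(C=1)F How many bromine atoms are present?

Scan the SMILES for Br atoms (remember two-letter symbols like Cl and Br are single atoms).
Bromine count: 1.

1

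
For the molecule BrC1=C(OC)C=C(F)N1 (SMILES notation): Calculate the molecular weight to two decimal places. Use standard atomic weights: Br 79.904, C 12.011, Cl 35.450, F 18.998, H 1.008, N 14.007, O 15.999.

First, the molecular formula is C5H5BrFNO (counting implicit H from valence).
  Br: 1 × 79.904 = 79.904
  C: 5 × 12.011 = 60.055
  F: 1 × 18.998 = 18.998
  H: 5 × 1.008 = 5.040
  N: 1 × 14.007 = 14.007
  O: 1 × 15.999 = 15.999
Sum: 1×79.904 + 5×12.011 + 1×18.998 + 5×1.008 + 1×14.007 + 1×15.999 = 194.003 → 194.00 g/mol.

194.00 g/mol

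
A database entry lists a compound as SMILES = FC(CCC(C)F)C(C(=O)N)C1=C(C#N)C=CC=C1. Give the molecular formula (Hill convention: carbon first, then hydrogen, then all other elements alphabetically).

Walk through each heavy atom and fill implicit hydrogens from standard valence (C 4, N 3, O 2, S 2, halogen 1):
  atom 1: F (halogen, monovalent) → 0 H
  atom 2: C, bond orders sum to 3 (valence 4) → 1 H
  atom 3: C, bond orders sum to 2 (valence 4) → 2 H
  atom 4: C, bond orders sum to 2 (valence 4) → 2 H
  atom 5: C, bond orders sum to 3 (valence 4) → 1 H
  atom 6: C, bond orders sum to 1 (valence 4) → 3 H
  atom 7: F (halogen, monovalent) → 0 H
  atom 8: C, bond orders sum to 3 (valence 4) → 1 H
  atom 9: C, bond orders sum to 4 (valence 4) → 0 H
  atom 10: O, bond orders sum to 2 (valence 2) → 0 H
  atom 11: N, bond orders sum to 1 (valence 3) → 2 H
  atom 12: C, bond orders sum to 4 (valence 4) → 0 H
  atom 13: C, bond orders sum to 4 (valence 4) → 0 H
  atom 14: C, bond orders sum to 4 (valence 4) → 0 H
  atom 15: N, bond orders sum to 3 (valence 3) → 0 H
  atom 16: C, bond orders sum to 3 (valence 4) → 1 H
  atom 17: C, bond orders sum to 3 (valence 4) → 1 H
  atom 18: C, bond orders sum to 3 (valence 4) → 1 H
  atom 19: C, bond orders sum to 3 (valence 4) → 1 H
Totals → C:14, H:16, F:2, N:2, O:1.
In Hill order: C14H16F2N2O.

C14H16F2N2O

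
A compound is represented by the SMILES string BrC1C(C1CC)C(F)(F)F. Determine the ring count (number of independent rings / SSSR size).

In SMILES, each pair of matching ring-closure digits denotes one ring-closing bond; the number of such bonds equals the number of independent rings.
Ring-closure bonds here: 1.

1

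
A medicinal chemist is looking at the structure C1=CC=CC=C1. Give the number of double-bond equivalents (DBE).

Molecular formula: C6H6.
DoU = (2C + 2 + N − H − X) / 2, where X is the halogen count and O/S are ignored.
    = (2·6 + 2 + 0 − 6 − 0) / 2 = 8 / 2 = 4.

4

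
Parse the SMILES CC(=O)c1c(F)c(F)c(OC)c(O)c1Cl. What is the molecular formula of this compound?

C9H7ClF2O3

Walk through each heavy atom and fill implicit hydrogens from standard valence (C 4, N 3, O 2, S 2, halogen 1); for lowercase aromatic atoms, an aromatic c carries 1 H when it has two neighbours and 0 H with three, and aromatic n carries 0 H:
  atom 1: C, bond orders sum to 1 (valence 4) → 3 H
  atom 2: C, bond orders sum to 4 (valence 4) → 0 H
  atom 3: O, bond orders sum to 2 (valence 2) → 0 H
  atom 4: aromatic c, 3 neighbours → 0 H
  atom 5: aromatic c, 3 neighbours → 0 H
  atom 6: F (halogen, monovalent) → 0 H
  atom 7: aromatic c, 3 neighbours → 0 H
  atom 8: F (halogen, monovalent) → 0 H
  atom 9: aromatic c, 3 neighbours → 0 H
  atom 10: O, bond orders sum to 2 (valence 2) → 0 H
  atom 11: C, bond orders sum to 1 (valence 4) → 3 H
  atom 12: aromatic c, 3 neighbours → 0 H
  atom 13: O, bond orders sum to 1 (valence 2) → 1 H
  atom 14: aromatic c, 3 neighbours → 0 H
  atom 15: Cl (halogen, monovalent) → 0 H
Totals → C:9, H:7, Cl:1, F:2, O:3.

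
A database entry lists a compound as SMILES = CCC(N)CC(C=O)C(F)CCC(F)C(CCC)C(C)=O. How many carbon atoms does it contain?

16

Count every carbon token in the SMILES (each C, including those in ring-closure positions and inside branches).
Carbon count: 16.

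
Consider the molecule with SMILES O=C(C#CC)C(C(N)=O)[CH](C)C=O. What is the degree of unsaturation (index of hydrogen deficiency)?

Molecular formula: C9H11NO3.
DoU = (2C + 2 + N − H − X) / 2, where X is the halogen count and O/S are ignored.
    = (2·9 + 2 + 1 − 11 − 0) / 2 = 10 / 2 = 5.

5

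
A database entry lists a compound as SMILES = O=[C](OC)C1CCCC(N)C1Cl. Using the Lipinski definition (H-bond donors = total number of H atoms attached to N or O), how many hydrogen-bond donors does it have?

Donors: find every N or O and count the H atoms it carries.
  atom 1 (O): bond orders sum to 2 → 0 H
  atom 3 (O): bond orders sum to 2 → 0 H
  atom 10 (N): bond orders sum to 1 → 2 H
Lipinski HBD = 2.

2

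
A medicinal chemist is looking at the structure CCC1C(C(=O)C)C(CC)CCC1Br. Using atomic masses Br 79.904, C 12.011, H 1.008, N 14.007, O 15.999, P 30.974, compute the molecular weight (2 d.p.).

261.20 g/mol

First, the molecular formula is C12H21BrO (counting implicit H from valence).
  Br: 1 × 79.904 = 79.904
  C: 12 × 12.011 = 144.132
  H: 21 × 1.008 = 21.168
  O: 1 × 15.999 = 15.999
Sum: 1×79.904 + 12×12.011 + 21×1.008 + 1×15.999 = 261.203 → 261.20 g/mol.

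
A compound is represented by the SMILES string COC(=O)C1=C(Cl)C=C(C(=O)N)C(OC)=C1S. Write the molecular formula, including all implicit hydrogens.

Walk through each heavy atom and fill implicit hydrogens from standard valence (C 4, N 3, O 2, S 2, halogen 1):
  atom 1: C, bond orders sum to 1 (valence 4) → 3 H
  atom 2: O, bond orders sum to 2 (valence 2) → 0 H
  atom 3: C, bond orders sum to 4 (valence 4) → 0 H
  atom 4: O, bond orders sum to 2 (valence 2) → 0 H
  atom 5: C, bond orders sum to 4 (valence 4) → 0 H
  atom 6: C, bond orders sum to 4 (valence 4) → 0 H
  atom 7: Cl (halogen, monovalent) → 0 H
  atom 8: C, bond orders sum to 3 (valence 4) → 1 H
  atom 9: C, bond orders sum to 4 (valence 4) → 0 H
  atom 10: C, bond orders sum to 4 (valence 4) → 0 H
  atom 11: O, bond orders sum to 2 (valence 2) → 0 H
  atom 12: N, bond orders sum to 1 (valence 3) → 2 H
  atom 13: C, bond orders sum to 4 (valence 4) → 0 H
  atom 14: O, bond orders sum to 2 (valence 2) → 0 H
  atom 15: C, bond orders sum to 1 (valence 4) → 3 H
  atom 16: C, bond orders sum to 4 (valence 4) → 0 H
  atom 17: S, bond orders sum to 1 (valence 2) → 1 H
Totals → C:10, H:10, Cl:1, N:1, O:4, S:1.
In Hill order: C10H10ClNO4S.

C10H10ClNO4S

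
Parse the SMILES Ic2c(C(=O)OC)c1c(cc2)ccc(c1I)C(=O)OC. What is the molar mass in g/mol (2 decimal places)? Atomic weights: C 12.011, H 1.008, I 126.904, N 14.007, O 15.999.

496.04 g/mol

First, the molecular formula is C14H10I2O4 (counting implicit H from valence).
  C: 14 × 12.011 = 168.154
  H: 10 × 1.008 = 10.080
  I: 2 × 126.904 = 253.808
  O: 4 × 15.999 = 63.996
Sum: 14×12.011 + 10×1.008 + 2×126.904 + 4×15.999 = 496.038 → 496.04 g/mol.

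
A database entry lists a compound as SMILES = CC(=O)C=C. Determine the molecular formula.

Walk through each heavy atom and fill implicit hydrogens from standard valence (C 4, N 3, O 2, S 2, halogen 1):
  atom 1: C, bond orders sum to 1 (valence 4) → 3 H
  atom 2: C, bond orders sum to 4 (valence 4) → 0 H
  atom 3: O, bond orders sum to 2 (valence 2) → 0 H
  atom 4: C, bond orders sum to 3 (valence 4) → 1 H
  atom 5: C, bond orders sum to 2 (valence 4) → 2 H
Totals → C:4, H:6, O:1.

C4H6O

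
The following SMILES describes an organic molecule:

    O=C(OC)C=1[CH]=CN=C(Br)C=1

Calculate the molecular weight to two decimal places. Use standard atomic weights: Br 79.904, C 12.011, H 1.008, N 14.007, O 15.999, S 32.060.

216.03 g/mol

First, the molecular formula is C7H6BrNO2 (counting implicit H from valence).
  Br: 1 × 79.904 = 79.904
  C: 7 × 12.011 = 84.077
  H: 6 × 1.008 = 6.048
  N: 1 × 14.007 = 14.007
  O: 2 × 15.999 = 31.998
Sum: 1×79.904 + 7×12.011 + 6×1.008 + 1×14.007 + 2×15.999 = 216.034 → 216.03 g/mol.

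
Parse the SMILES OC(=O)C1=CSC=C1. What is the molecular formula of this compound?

C5H4O2S

Walk through each heavy atom and fill implicit hydrogens from standard valence (C 4, N 3, O 2, S 2, halogen 1):
  atom 1: O, bond orders sum to 1 (valence 2) → 1 H
  atom 2: C, bond orders sum to 4 (valence 4) → 0 H
  atom 3: O, bond orders sum to 2 (valence 2) → 0 H
  atom 4: C, bond orders sum to 4 (valence 4) → 0 H
  atom 5: C, bond orders sum to 3 (valence 4) → 1 H
  atom 6: S, bond orders sum to 2 (valence 2) → 0 H
  atom 7: C, bond orders sum to 3 (valence 4) → 1 H
  atom 8: C, bond orders sum to 3 (valence 4) → 1 H
Totals → C:5, H:4, O:2, S:1.
In Hill order: C5H4O2S.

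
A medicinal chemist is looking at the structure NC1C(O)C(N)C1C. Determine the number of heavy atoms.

8

Every atom symbol written in the SMILES (organic subset) is one heavy atom; implicit H are not written.
Heavy atoms by element → C:5, N:2, O:1.
Total: 8.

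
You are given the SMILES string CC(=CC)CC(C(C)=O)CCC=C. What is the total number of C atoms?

12

Count every carbon token in the SMILES (each C, including those in ring-closure positions and inside branches).
Carbon count: 12.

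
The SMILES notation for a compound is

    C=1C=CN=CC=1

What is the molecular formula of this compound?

Walk through each heavy atom and fill implicit hydrogens from standard valence (C 4, N 3, O 2, S 2, halogen 1):
  atom 1: C, bond orders sum to 3 (valence 4) → 1 H
  atom 2: C, bond orders sum to 3 (valence 4) → 1 H
  atom 3: C, bond orders sum to 3 (valence 4) → 1 H
  atom 4: N, bond orders sum to 3 (valence 3) → 0 H
  atom 5: C, bond orders sum to 3 (valence 4) → 1 H
  atom 6: C, bond orders sum to 3 (valence 4) → 1 H
Totals → C:5, H:5, N:1.

C5H5N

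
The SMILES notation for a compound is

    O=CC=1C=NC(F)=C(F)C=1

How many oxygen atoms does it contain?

Scan the SMILES for O atoms (remember two-letter symbols like Cl and Br are single atoms).
Oxygen count: 1.

1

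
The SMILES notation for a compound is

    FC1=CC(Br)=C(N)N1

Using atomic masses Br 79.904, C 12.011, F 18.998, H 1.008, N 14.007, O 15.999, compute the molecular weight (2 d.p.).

First, the molecular formula is C4H4BrFN2 (counting implicit H from valence).
  Br: 1 × 79.904 = 79.904
  C: 4 × 12.011 = 48.044
  F: 1 × 18.998 = 18.998
  H: 4 × 1.008 = 4.032
  N: 2 × 14.007 = 28.014
Sum: 1×79.904 + 4×12.011 + 1×18.998 + 4×1.008 + 2×14.007 = 178.992 → 178.99 g/mol.

178.99 g/mol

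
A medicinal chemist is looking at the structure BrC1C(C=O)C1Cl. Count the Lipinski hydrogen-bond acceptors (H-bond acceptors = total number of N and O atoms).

1

N atoms: 0; O atoms: 1.
Lipinski HBA = 0 + 1 = 1.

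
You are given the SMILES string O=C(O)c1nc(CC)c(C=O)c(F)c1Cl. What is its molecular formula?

Walk through each heavy atom and fill implicit hydrogens from standard valence (C 4, N 3, O 2, S 2, halogen 1); for lowercase aromatic atoms, an aromatic c carries 1 H when it has two neighbours and 0 H with three, and aromatic n carries 0 H:
  atom 1: O, bond orders sum to 2 (valence 2) → 0 H
  atom 2: C, bond orders sum to 4 (valence 4) → 0 H
  atom 3: O, bond orders sum to 1 (valence 2) → 1 H
  atom 4: aromatic c, 3 neighbours → 0 H
  atom 5: aromatic n, 2 neighbours → 0 H
  atom 6: aromatic c, 3 neighbours → 0 H
  atom 7: C, bond orders sum to 2 (valence 4) → 2 H
  atom 8: C, bond orders sum to 1 (valence 4) → 3 H
  atom 9: aromatic c, 3 neighbours → 0 H
  atom 10: C, bond orders sum to 3 (valence 4) → 1 H
  atom 11: O, bond orders sum to 2 (valence 2) → 0 H
  atom 12: aromatic c, 3 neighbours → 0 H
  atom 13: F (halogen, monovalent) → 0 H
  atom 14: aromatic c, 3 neighbours → 0 H
  atom 15: Cl (halogen, monovalent) → 0 H
Totals → C:9, H:7, Cl:1, F:1, N:1, O:3.

C9H7ClFNO3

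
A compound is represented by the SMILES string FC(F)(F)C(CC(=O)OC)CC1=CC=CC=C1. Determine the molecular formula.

Walk through each heavy atom and fill implicit hydrogens from standard valence (C 4, N 3, O 2, S 2, halogen 1):
  atom 1: F (halogen, monovalent) → 0 H
  atom 2: C, bond orders sum to 4 (valence 4) → 0 H
  atom 3: F (halogen, monovalent) → 0 H
  atom 4: F (halogen, monovalent) → 0 H
  atom 5: C, bond orders sum to 3 (valence 4) → 1 H
  atom 6: C, bond orders sum to 2 (valence 4) → 2 H
  atom 7: C, bond orders sum to 4 (valence 4) → 0 H
  atom 8: O, bond orders sum to 2 (valence 2) → 0 H
  atom 9: O, bond orders sum to 2 (valence 2) → 0 H
  atom 10: C, bond orders sum to 1 (valence 4) → 3 H
  atom 11: C, bond orders sum to 2 (valence 4) → 2 H
  atom 12: C, bond orders sum to 4 (valence 4) → 0 H
  atom 13: C, bond orders sum to 3 (valence 4) → 1 H
  atom 14: C, bond orders sum to 3 (valence 4) → 1 H
  atom 15: C, bond orders sum to 3 (valence 4) → 1 H
  atom 16: C, bond orders sum to 3 (valence 4) → 1 H
  atom 17: C, bond orders sum to 3 (valence 4) → 1 H
Totals → C:12, H:13, F:3, O:2.
In Hill order: C12H13F3O2.

C12H13F3O2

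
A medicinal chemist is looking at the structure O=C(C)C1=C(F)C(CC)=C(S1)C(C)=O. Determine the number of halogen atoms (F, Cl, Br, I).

Halogen atoms appear at heavy-atom position 6 (1×F).
Other groups present: 2 ketone.
Halogen count: 1.

1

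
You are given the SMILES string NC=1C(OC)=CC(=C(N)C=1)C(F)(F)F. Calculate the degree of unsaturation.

Molecular formula: C8H9F3N2O.
DoU = (2C + 2 + N − H − X) / 2, where X is the halogen count and O/S are ignored.
    = (2·8 + 2 + 2 − 9 − 3) / 2 = 8 / 2 = 4.

4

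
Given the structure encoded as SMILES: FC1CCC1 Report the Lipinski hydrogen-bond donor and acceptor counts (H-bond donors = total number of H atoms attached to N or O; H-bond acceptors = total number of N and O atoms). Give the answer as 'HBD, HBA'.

Donors: find every N or O and count the H atoms it carries.
  (no N or O atoms present)
Lipinski HBD = 0.
Acceptors: N atoms = 0, O atoms = 0 → HBA = 0.

0, 0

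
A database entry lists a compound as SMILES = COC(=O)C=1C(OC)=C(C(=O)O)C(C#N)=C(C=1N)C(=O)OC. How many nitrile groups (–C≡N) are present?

The nitrile motif appears at heavy-atom position 14 in the SMILES.
Other groups present: 1 carboxylic acid, 2 ester, 1 ether, 1 primary amine.
Nitrile count: 1.

1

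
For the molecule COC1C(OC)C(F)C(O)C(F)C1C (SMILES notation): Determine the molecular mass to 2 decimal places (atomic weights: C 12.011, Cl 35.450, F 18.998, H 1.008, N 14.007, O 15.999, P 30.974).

First, the molecular formula is C9H16F2O3 (counting implicit H from valence).
  C: 9 × 12.011 = 108.099
  F: 2 × 18.998 = 37.996
  H: 16 × 1.008 = 16.128
  O: 3 × 15.999 = 47.997
Sum: 9×12.011 + 2×18.998 + 16×1.008 + 3×15.999 = 210.220 → 210.22 g/mol.

210.22 g/mol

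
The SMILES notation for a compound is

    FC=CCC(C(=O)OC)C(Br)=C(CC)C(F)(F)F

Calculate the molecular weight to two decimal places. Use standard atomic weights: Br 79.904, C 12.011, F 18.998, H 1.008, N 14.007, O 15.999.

First, the molecular formula is C11H13BrF4O2 (counting implicit H from valence).
  Br: 1 × 79.904 = 79.904
  C: 11 × 12.011 = 132.121
  F: 4 × 18.998 = 75.992
  H: 13 × 1.008 = 13.104
  O: 2 × 15.999 = 31.998
Sum: 1×79.904 + 11×12.011 + 4×18.998 + 13×1.008 + 2×15.999 = 333.119 → 333.12 g/mol.

333.12 g/mol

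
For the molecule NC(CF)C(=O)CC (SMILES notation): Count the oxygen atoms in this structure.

Scan the SMILES for O atoms (remember two-letter symbols like Cl and Br are single atoms).
Oxygen count: 1.

1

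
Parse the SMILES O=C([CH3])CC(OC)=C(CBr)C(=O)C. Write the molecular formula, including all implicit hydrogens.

Walk through each heavy atom and fill implicit hydrogens from standard valence (C 4, N 3, O 2, S 2, halogen 1):
  atom 1: O, bond orders sum to 2 (valence 2) → 0 H
  atom 2: C, bond orders sum to 4 (valence 4) → 0 H
  atom 3: C with explicit H count 3
  atom 4: C, bond orders sum to 2 (valence 4) → 2 H
  atom 5: C, bond orders sum to 4 (valence 4) → 0 H
  atom 6: O, bond orders sum to 2 (valence 2) → 0 H
  atom 7: C, bond orders sum to 1 (valence 4) → 3 H
  atom 8: C, bond orders sum to 4 (valence 4) → 0 H
  atom 9: C, bond orders sum to 2 (valence 4) → 2 H
  atom 10: Br (halogen, monovalent) → 0 H
  atom 11: C, bond orders sum to 4 (valence 4) → 0 H
  atom 12: O, bond orders sum to 2 (valence 2) → 0 H
  atom 13: C, bond orders sum to 1 (valence 4) → 3 H
Totals → C:9, H:13, Br:1, O:3.
In Hill order: C9H13BrO3.

C9H13BrO3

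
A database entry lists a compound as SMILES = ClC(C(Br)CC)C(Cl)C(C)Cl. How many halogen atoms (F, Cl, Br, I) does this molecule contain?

Halogen atoms appear at heavy-atom positions 1, 4, 8, 11 (1×Br, 3×Cl).
Halogen count: 4.

4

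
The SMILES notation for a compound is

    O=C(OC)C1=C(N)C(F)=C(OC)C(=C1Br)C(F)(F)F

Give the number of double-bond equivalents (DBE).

5

Degree of unsaturation = (number of rings) + (number of π bonds).
Ring closures in the SMILES: 1.
π bonds: 4 double bonds (each 1 DoU) → 4 DoU from unsaturation.
Total DoU = 1 + 4 = 5.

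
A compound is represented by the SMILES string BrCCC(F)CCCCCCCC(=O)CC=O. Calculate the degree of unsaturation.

Molecular formula: C13H22BrFO2.
DoU = (2C + 2 + N − H − X) / 2, where X is the halogen count and O/S are ignored.
    = (2·13 + 2 + 0 − 22 − 2) / 2 = 4 / 2 = 2.

2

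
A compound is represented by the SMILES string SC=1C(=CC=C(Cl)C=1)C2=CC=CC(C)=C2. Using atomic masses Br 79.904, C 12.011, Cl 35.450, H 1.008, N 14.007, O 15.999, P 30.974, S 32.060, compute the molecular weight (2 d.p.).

First, the molecular formula is C13H11ClS (counting implicit H from valence).
  C: 13 × 12.011 = 156.143
  Cl: 1 × 35.450 = 35.450
  H: 11 × 1.008 = 11.088
  S: 1 × 32.060 = 32.060
Sum: 13×12.011 + 1×35.450 + 11×1.008 + 1×32.060 = 234.741 → 234.74 g/mol.

234.74 g/mol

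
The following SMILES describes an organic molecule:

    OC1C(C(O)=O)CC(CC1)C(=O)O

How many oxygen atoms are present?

5

Scan the SMILES for O atoms (remember two-letter symbols like Cl and Br are single atoms).
Oxygen count: 5.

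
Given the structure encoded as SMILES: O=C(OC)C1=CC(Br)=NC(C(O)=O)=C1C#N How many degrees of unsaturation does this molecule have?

Degree of unsaturation = (number of rings) + (number of π bonds).
Ring closures in the SMILES: 1.
π bonds: 5 double bonds (each 1 DoU), 1 triple bond (each 2 DoU) → 7 DoU from unsaturation.
Total DoU = 1 + 7 = 8.

8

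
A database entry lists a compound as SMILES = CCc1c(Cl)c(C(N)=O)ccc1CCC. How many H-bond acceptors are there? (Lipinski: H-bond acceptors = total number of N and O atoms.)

N atoms: 1; O atoms: 1.
Lipinski HBA = 1 + 1 = 2.

2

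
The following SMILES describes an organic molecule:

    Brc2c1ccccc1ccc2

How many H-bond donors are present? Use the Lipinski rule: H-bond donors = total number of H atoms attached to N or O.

0

Donors: find every N or O and count the H atoms it carries.
  (no N or O atoms present)
Lipinski HBD = 0.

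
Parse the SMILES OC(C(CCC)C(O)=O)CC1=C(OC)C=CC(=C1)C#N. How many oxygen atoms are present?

4

Scan the SMILES for O atoms (remember two-letter symbols like Cl and Br are single atoms).
Oxygen count: 4.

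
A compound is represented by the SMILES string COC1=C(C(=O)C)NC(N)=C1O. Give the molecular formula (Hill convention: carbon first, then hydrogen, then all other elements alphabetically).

Walk through each heavy atom and fill implicit hydrogens from standard valence (C 4, N 3, O 2, S 2, halogen 1):
  atom 1: C, bond orders sum to 1 (valence 4) → 3 H
  atom 2: O, bond orders sum to 2 (valence 2) → 0 H
  atom 3: C, bond orders sum to 4 (valence 4) → 0 H
  atom 4: C, bond orders sum to 4 (valence 4) → 0 H
  atom 5: C, bond orders sum to 4 (valence 4) → 0 H
  atom 6: O, bond orders sum to 2 (valence 2) → 0 H
  atom 7: C, bond orders sum to 1 (valence 4) → 3 H
  atom 8: N, bond orders sum to 2 (valence 3) → 1 H
  atom 9: C, bond orders sum to 4 (valence 4) → 0 H
  atom 10: N, bond orders sum to 1 (valence 3) → 2 H
  atom 11: C, bond orders sum to 4 (valence 4) → 0 H
  atom 12: O, bond orders sum to 1 (valence 2) → 1 H
Totals → C:7, H:10, N:2, O:3.

C7H10N2O3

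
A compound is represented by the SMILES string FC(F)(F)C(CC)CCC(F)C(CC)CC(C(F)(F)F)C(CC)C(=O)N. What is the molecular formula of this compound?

C17H28F7NO

Walk through each heavy atom and fill implicit hydrogens from standard valence (C 4, N 3, O 2, S 2, halogen 1):
  atom 1: F (halogen, monovalent) → 0 H
  atom 2: C, bond orders sum to 4 (valence 4) → 0 H
  atom 3: F (halogen, monovalent) → 0 H
  atom 4: F (halogen, monovalent) → 0 H
  atom 5: C, bond orders sum to 3 (valence 4) → 1 H
  atom 6: C, bond orders sum to 2 (valence 4) → 2 H
  atom 7: C, bond orders sum to 1 (valence 4) → 3 H
  atom 8: C, bond orders sum to 2 (valence 4) → 2 H
  atom 9: C, bond orders sum to 2 (valence 4) → 2 H
  atom 10: C, bond orders sum to 3 (valence 4) → 1 H
  atom 11: F (halogen, monovalent) → 0 H
  atom 12: C, bond orders sum to 3 (valence 4) → 1 H
  atom 13: C, bond orders sum to 2 (valence 4) → 2 H
  atom 14: C, bond orders sum to 1 (valence 4) → 3 H
  atom 15: C, bond orders sum to 2 (valence 4) → 2 H
  atom 16: C, bond orders sum to 3 (valence 4) → 1 H
  atom 17: C, bond orders sum to 4 (valence 4) → 0 H
  atom 18: F (halogen, monovalent) → 0 H
  atom 19: F (halogen, monovalent) → 0 H
  atom 20: F (halogen, monovalent) → 0 H
  atom 21: C, bond orders sum to 3 (valence 4) → 1 H
  atom 22: C, bond orders sum to 2 (valence 4) → 2 H
  atom 23: C, bond orders sum to 1 (valence 4) → 3 H
  atom 24: C, bond orders sum to 4 (valence 4) → 0 H
  atom 25: O, bond orders sum to 2 (valence 2) → 0 H
  atom 26: N, bond orders sum to 1 (valence 3) → 2 H
Totals → C:17, H:28, F:7, N:1, O:1.
In Hill order: C17H28F7NO.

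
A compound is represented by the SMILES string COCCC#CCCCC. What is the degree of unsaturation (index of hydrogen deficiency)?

2

Molecular formula: C9H16O.
DoU = (2C + 2 + N − H − X) / 2, where X is the halogen count and O/S are ignored.
    = (2·9 + 2 + 0 − 16 − 0) / 2 = 4 / 2 = 2.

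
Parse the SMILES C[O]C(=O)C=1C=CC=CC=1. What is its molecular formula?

C8H8O2

Walk through each heavy atom and fill implicit hydrogens from standard valence (C 4, N 3, O 2, S 2, halogen 1):
  atom 1: C, bond orders sum to 1 (valence 4) → 3 H
  atom 2: O with explicit H count 0
  atom 3: C, bond orders sum to 4 (valence 4) → 0 H
  atom 4: O, bond orders sum to 2 (valence 2) → 0 H
  atom 5: C, bond orders sum to 4 (valence 4) → 0 H
  atom 6: C, bond orders sum to 3 (valence 4) → 1 H
  atom 7: C, bond orders sum to 3 (valence 4) → 1 H
  atom 8: C, bond orders sum to 3 (valence 4) → 1 H
  atom 9: C, bond orders sum to 3 (valence 4) → 1 H
  atom 10: C, bond orders sum to 3 (valence 4) → 1 H
Totals → C:8, H:8, O:2.
In Hill order: C8H8O2.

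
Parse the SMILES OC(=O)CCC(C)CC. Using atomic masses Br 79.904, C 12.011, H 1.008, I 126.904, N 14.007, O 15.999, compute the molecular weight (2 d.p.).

First, the molecular formula is C7H14O2 (counting implicit H from valence).
  C: 7 × 12.011 = 84.077
  H: 14 × 1.008 = 14.112
  O: 2 × 15.999 = 31.998
Sum: 7×12.011 + 14×1.008 + 2×15.999 = 130.187 → 130.19 g/mol.

130.19 g/mol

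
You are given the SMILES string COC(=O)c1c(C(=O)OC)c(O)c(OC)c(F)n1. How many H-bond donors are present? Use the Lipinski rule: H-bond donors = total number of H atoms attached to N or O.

Donors: find every N or O and count the H atoms it carries.
  atom 2 (O): bond orders sum to 2 → 0 H
  atom 4 (O): bond orders sum to 2 → 0 H
  atom 8 (O): bond orders sum to 2 → 0 H
  atom 9 (O): bond orders sum to 2 → 0 H
  atom 12 (O): bond orders sum to 1 → 1 H
  atom 14 (O): bond orders sum to 2 → 0 H
  atom 18 (N): bond orders sum to 3 → 0 H
Lipinski HBD = 1.

1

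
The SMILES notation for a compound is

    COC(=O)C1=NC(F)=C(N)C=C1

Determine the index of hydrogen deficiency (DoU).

Degree of unsaturation = (number of rings) + (number of π bonds).
Ring closures in the SMILES: 1.
π bonds: 4 double bonds (each 1 DoU) → 4 DoU from unsaturation.
Total DoU = 1 + 4 = 5.

5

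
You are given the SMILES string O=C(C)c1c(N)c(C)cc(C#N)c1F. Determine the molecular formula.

C10H9FN2O

Walk through each heavy atom and fill implicit hydrogens from standard valence (C 4, N 3, O 2, S 2, halogen 1); for lowercase aromatic atoms, an aromatic c carries 1 H when it has two neighbours and 0 H with three, and aromatic n carries 0 H:
  atom 1: O, bond orders sum to 2 (valence 2) → 0 H
  atom 2: C, bond orders sum to 4 (valence 4) → 0 H
  atom 3: C, bond orders sum to 1 (valence 4) → 3 H
  atom 4: aromatic c, 3 neighbours → 0 H
  atom 5: aromatic c, 3 neighbours → 0 H
  atom 6: N, bond orders sum to 1 (valence 3) → 2 H
  atom 7: aromatic c, 3 neighbours → 0 H
  atom 8: C, bond orders sum to 1 (valence 4) → 3 H
  atom 9: aromatic c, 2 neighbours → 1 H
  atom 10: aromatic c, 3 neighbours → 0 H
  atom 11: C, bond orders sum to 4 (valence 4) → 0 H
  atom 12: N, bond orders sum to 3 (valence 3) → 0 H
  atom 13: aromatic c, 3 neighbours → 0 H
  atom 14: F (halogen, monovalent) → 0 H
Totals → C:10, H:9, F:1, N:2, O:1.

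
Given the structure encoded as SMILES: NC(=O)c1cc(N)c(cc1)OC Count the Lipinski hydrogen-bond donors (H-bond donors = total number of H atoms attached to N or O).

Donors: find every N or O and count the H atoms it carries.
  atom 1 (N): bond orders sum to 1 → 2 H
  atom 3 (O): bond orders sum to 2 → 0 H
  atom 7 (N): bond orders sum to 1 → 2 H
  atom 11 (O): bond orders sum to 2 → 0 H
Lipinski HBD = 4.

4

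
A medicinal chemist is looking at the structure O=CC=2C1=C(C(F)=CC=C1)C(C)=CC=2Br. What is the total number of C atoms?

Count every carbon token in the SMILES (each C, including those in ring-closure positions and inside branches).
Carbon count: 12.

12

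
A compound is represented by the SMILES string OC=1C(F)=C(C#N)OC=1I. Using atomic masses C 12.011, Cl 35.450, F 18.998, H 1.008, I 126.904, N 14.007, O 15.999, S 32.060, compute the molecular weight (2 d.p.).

252.97 g/mol

First, the molecular formula is C5HFINO2 (counting implicit H from valence).
  C: 5 × 12.011 = 60.055
  F: 1 × 18.998 = 18.998
  H: 1 × 1.008 = 1.008
  I: 1 × 126.904 = 126.904
  N: 1 × 14.007 = 14.007
  O: 2 × 15.999 = 31.998
Sum: 5×12.011 + 1×18.998 + 1×1.008 + 1×126.904 + 1×14.007 + 2×15.999 = 252.970 → 252.97 g/mol.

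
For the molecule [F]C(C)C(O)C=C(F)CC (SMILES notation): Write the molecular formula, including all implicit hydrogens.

Walk through each heavy atom and fill implicit hydrogens from standard valence (C 4, N 3, O 2, S 2, halogen 1):
  atom 1: F with explicit H count 0
  atom 2: C, bond orders sum to 3 (valence 4) → 1 H
  atom 3: C, bond orders sum to 1 (valence 4) → 3 H
  atom 4: C, bond orders sum to 3 (valence 4) → 1 H
  atom 5: O, bond orders sum to 1 (valence 2) → 1 H
  atom 6: C, bond orders sum to 3 (valence 4) → 1 H
  atom 7: C, bond orders sum to 4 (valence 4) → 0 H
  atom 8: F (halogen, monovalent) → 0 H
  atom 9: C, bond orders sum to 2 (valence 4) → 2 H
  atom 10: C, bond orders sum to 1 (valence 4) → 3 H
Totals → C:7, H:12, F:2, O:1.
In Hill order: C7H12F2O.

C7H12F2O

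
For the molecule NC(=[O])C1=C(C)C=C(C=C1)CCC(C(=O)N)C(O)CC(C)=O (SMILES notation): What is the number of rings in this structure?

1

In SMILES, each pair of matching ring-closure digits denotes one ring-closing bond; the number of such bonds equals the number of independent rings.
Ring-closure bonds here: 1.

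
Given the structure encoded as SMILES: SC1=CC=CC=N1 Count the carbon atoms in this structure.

5

Count every carbon token in the SMILES (each C, including those in ring-closure positions and inside branches).
Carbon count: 5.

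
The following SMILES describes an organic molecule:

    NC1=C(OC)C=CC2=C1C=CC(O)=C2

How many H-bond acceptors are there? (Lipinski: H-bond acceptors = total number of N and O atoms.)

N atoms: 1; O atoms: 2.
Lipinski HBA = 1 + 2 = 3.

3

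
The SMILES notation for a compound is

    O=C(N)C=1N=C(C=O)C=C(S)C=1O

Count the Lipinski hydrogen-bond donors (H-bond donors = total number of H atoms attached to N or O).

3

Donors: find every N or O and count the H atoms it carries.
  atom 1 (O): bond orders sum to 2 → 0 H
  atom 3 (N): bond orders sum to 1 → 2 H
  atom 5 (N): bond orders sum to 3 → 0 H
  atom 8 (O): bond orders sum to 2 → 0 H
  atom 13 (O): bond orders sum to 1 → 1 H
Lipinski HBD = 3.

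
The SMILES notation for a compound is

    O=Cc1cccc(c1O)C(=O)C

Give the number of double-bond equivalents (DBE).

Molecular formula: C9H8O3.
DoU = (2C + 2 + N − H − X) / 2, where X is the halogen count and O/S are ignored.
    = (2·9 + 2 + 0 − 8 − 0) / 2 = 12 / 2 = 6.

6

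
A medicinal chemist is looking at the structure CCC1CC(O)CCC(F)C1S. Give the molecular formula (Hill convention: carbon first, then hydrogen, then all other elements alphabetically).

C9H17FOS

Walk through each heavy atom and fill implicit hydrogens from standard valence (C 4, N 3, O 2, S 2, halogen 1):
  atom 1: C, bond orders sum to 1 (valence 4) → 3 H
  atom 2: C, bond orders sum to 2 (valence 4) → 2 H
  atom 3: C, bond orders sum to 3 (valence 4) → 1 H
  atom 4: C, bond orders sum to 2 (valence 4) → 2 H
  atom 5: C, bond orders sum to 3 (valence 4) → 1 H
  atom 6: O, bond orders sum to 1 (valence 2) → 1 H
  atom 7: C, bond orders sum to 2 (valence 4) → 2 H
  atom 8: C, bond orders sum to 2 (valence 4) → 2 H
  atom 9: C, bond orders sum to 3 (valence 4) → 1 H
  atom 10: F (halogen, monovalent) → 0 H
  atom 11: C, bond orders sum to 3 (valence 4) → 1 H
  atom 12: S, bond orders sum to 1 (valence 2) → 1 H
Totals → C:9, H:17, F:1, O:1, S:1.
In Hill order: C9H17FOS.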